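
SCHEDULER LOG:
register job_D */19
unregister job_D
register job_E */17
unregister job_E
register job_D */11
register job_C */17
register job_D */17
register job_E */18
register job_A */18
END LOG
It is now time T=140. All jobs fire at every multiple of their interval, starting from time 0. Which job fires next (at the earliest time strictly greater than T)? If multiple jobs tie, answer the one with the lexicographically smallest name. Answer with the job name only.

Op 1: register job_D */19 -> active={job_D:*/19}
Op 2: unregister job_D -> active={}
Op 3: register job_E */17 -> active={job_E:*/17}
Op 4: unregister job_E -> active={}
Op 5: register job_D */11 -> active={job_D:*/11}
Op 6: register job_C */17 -> active={job_C:*/17, job_D:*/11}
Op 7: register job_D */17 -> active={job_C:*/17, job_D:*/17}
Op 8: register job_E */18 -> active={job_C:*/17, job_D:*/17, job_E:*/18}
Op 9: register job_A */18 -> active={job_A:*/18, job_C:*/17, job_D:*/17, job_E:*/18}
  job_A: interval 18, next fire after T=140 is 144
  job_C: interval 17, next fire after T=140 is 153
  job_D: interval 17, next fire after T=140 is 153
  job_E: interval 18, next fire after T=140 is 144
Earliest = 144, winner (lex tiebreak) = job_A

Answer: job_A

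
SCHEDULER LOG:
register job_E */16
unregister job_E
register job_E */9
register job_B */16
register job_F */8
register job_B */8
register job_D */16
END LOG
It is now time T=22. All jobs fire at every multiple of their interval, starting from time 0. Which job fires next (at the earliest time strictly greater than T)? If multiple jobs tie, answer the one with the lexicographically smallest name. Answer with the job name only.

Op 1: register job_E */16 -> active={job_E:*/16}
Op 2: unregister job_E -> active={}
Op 3: register job_E */9 -> active={job_E:*/9}
Op 4: register job_B */16 -> active={job_B:*/16, job_E:*/9}
Op 5: register job_F */8 -> active={job_B:*/16, job_E:*/9, job_F:*/8}
Op 6: register job_B */8 -> active={job_B:*/8, job_E:*/9, job_F:*/8}
Op 7: register job_D */16 -> active={job_B:*/8, job_D:*/16, job_E:*/9, job_F:*/8}
  job_B: interval 8, next fire after T=22 is 24
  job_D: interval 16, next fire after T=22 is 32
  job_E: interval 9, next fire after T=22 is 27
  job_F: interval 8, next fire after T=22 is 24
Earliest = 24, winner (lex tiebreak) = job_B

Answer: job_B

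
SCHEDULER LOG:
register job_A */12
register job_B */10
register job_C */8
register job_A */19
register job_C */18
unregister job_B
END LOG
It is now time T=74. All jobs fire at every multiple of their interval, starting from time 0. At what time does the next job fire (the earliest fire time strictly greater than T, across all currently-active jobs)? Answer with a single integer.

Answer: 76

Derivation:
Op 1: register job_A */12 -> active={job_A:*/12}
Op 2: register job_B */10 -> active={job_A:*/12, job_B:*/10}
Op 3: register job_C */8 -> active={job_A:*/12, job_B:*/10, job_C:*/8}
Op 4: register job_A */19 -> active={job_A:*/19, job_B:*/10, job_C:*/8}
Op 5: register job_C */18 -> active={job_A:*/19, job_B:*/10, job_C:*/18}
Op 6: unregister job_B -> active={job_A:*/19, job_C:*/18}
  job_A: interval 19, next fire after T=74 is 76
  job_C: interval 18, next fire after T=74 is 90
Earliest fire time = 76 (job job_A)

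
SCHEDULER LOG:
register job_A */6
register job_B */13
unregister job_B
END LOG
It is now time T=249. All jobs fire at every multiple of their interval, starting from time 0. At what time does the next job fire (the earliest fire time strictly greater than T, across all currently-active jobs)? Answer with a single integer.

Op 1: register job_A */6 -> active={job_A:*/6}
Op 2: register job_B */13 -> active={job_A:*/6, job_B:*/13}
Op 3: unregister job_B -> active={job_A:*/6}
  job_A: interval 6, next fire after T=249 is 252
Earliest fire time = 252 (job job_A)

Answer: 252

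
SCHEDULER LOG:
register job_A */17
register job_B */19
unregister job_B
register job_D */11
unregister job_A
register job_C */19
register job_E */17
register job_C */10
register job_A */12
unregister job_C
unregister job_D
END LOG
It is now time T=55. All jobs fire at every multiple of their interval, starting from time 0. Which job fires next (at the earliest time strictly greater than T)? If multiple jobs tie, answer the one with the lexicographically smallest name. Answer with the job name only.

Op 1: register job_A */17 -> active={job_A:*/17}
Op 2: register job_B */19 -> active={job_A:*/17, job_B:*/19}
Op 3: unregister job_B -> active={job_A:*/17}
Op 4: register job_D */11 -> active={job_A:*/17, job_D:*/11}
Op 5: unregister job_A -> active={job_D:*/11}
Op 6: register job_C */19 -> active={job_C:*/19, job_D:*/11}
Op 7: register job_E */17 -> active={job_C:*/19, job_D:*/11, job_E:*/17}
Op 8: register job_C */10 -> active={job_C:*/10, job_D:*/11, job_E:*/17}
Op 9: register job_A */12 -> active={job_A:*/12, job_C:*/10, job_D:*/11, job_E:*/17}
Op 10: unregister job_C -> active={job_A:*/12, job_D:*/11, job_E:*/17}
Op 11: unregister job_D -> active={job_A:*/12, job_E:*/17}
  job_A: interval 12, next fire after T=55 is 60
  job_E: interval 17, next fire after T=55 is 68
Earliest = 60, winner (lex tiebreak) = job_A

Answer: job_A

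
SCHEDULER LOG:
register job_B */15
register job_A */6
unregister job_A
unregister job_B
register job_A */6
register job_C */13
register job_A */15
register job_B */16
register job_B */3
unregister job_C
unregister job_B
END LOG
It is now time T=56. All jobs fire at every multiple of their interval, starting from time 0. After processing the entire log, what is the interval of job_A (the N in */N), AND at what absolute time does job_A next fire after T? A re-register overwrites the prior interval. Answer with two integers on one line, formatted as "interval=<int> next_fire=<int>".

Answer: interval=15 next_fire=60

Derivation:
Op 1: register job_B */15 -> active={job_B:*/15}
Op 2: register job_A */6 -> active={job_A:*/6, job_B:*/15}
Op 3: unregister job_A -> active={job_B:*/15}
Op 4: unregister job_B -> active={}
Op 5: register job_A */6 -> active={job_A:*/6}
Op 6: register job_C */13 -> active={job_A:*/6, job_C:*/13}
Op 7: register job_A */15 -> active={job_A:*/15, job_C:*/13}
Op 8: register job_B */16 -> active={job_A:*/15, job_B:*/16, job_C:*/13}
Op 9: register job_B */3 -> active={job_A:*/15, job_B:*/3, job_C:*/13}
Op 10: unregister job_C -> active={job_A:*/15, job_B:*/3}
Op 11: unregister job_B -> active={job_A:*/15}
Final interval of job_A = 15
Next fire of job_A after T=56: (56//15+1)*15 = 60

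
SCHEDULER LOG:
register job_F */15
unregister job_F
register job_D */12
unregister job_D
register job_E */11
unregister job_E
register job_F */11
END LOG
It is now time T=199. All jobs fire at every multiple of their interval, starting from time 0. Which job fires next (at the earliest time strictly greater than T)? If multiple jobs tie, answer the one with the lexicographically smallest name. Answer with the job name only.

Answer: job_F

Derivation:
Op 1: register job_F */15 -> active={job_F:*/15}
Op 2: unregister job_F -> active={}
Op 3: register job_D */12 -> active={job_D:*/12}
Op 4: unregister job_D -> active={}
Op 5: register job_E */11 -> active={job_E:*/11}
Op 6: unregister job_E -> active={}
Op 7: register job_F */11 -> active={job_F:*/11}
  job_F: interval 11, next fire after T=199 is 209
Earliest = 209, winner (lex tiebreak) = job_F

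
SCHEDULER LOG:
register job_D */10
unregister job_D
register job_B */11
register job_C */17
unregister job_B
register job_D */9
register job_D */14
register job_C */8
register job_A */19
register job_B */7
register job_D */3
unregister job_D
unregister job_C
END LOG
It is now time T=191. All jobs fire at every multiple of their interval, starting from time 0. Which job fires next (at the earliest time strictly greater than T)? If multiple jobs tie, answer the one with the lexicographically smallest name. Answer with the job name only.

Op 1: register job_D */10 -> active={job_D:*/10}
Op 2: unregister job_D -> active={}
Op 3: register job_B */11 -> active={job_B:*/11}
Op 4: register job_C */17 -> active={job_B:*/11, job_C:*/17}
Op 5: unregister job_B -> active={job_C:*/17}
Op 6: register job_D */9 -> active={job_C:*/17, job_D:*/9}
Op 7: register job_D */14 -> active={job_C:*/17, job_D:*/14}
Op 8: register job_C */8 -> active={job_C:*/8, job_D:*/14}
Op 9: register job_A */19 -> active={job_A:*/19, job_C:*/8, job_D:*/14}
Op 10: register job_B */7 -> active={job_A:*/19, job_B:*/7, job_C:*/8, job_D:*/14}
Op 11: register job_D */3 -> active={job_A:*/19, job_B:*/7, job_C:*/8, job_D:*/3}
Op 12: unregister job_D -> active={job_A:*/19, job_B:*/7, job_C:*/8}
Op 13: unregister job_C -> active={job_A:*/19, job_B:*/7}
  job_A: interval 19, next fire after T=191 is 209
  job_B: interval 7, next fire after T=191 is 196
Earliest = 196, winner (lex tiebreak) = job_B

Answer: job_B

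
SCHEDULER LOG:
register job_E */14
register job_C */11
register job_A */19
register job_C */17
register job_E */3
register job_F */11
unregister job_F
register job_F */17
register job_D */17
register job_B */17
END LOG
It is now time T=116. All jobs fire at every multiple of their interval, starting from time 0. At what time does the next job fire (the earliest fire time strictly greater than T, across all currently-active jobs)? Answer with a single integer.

Op 1: register job_E */14 -> active={job_E:*/14}
Op 2: register job_C */11 -> active={job_C:*/11, job_E:*/14}
Op 3: register job_A */19 -> active={job_A:*/19, job_C:*/11, job_E:*/14}
Op 4: register job_C */17 -> active={job_A:*/19, job_C:*/17, job_E:*/14}
Op 5: register job_E */3 -> active={job_A:*/19, job_C:*/17, job_E:*/3}
Op 6: register job_F */11 -> active={job_A:*/19, job_C:*/17, job_E:*/3, job_F:*/11}
Op 7: unregister job_F -> active={job_A:*/19, job_C:*/17, job_E:*/3}
Op 8: register job_F */17 -> active={job_A:*/19, job_C:*/17, job_E:*/3, job_F:*/17}
Op 9: register job_D */17 -> active={job_A:*/19, job_C:*/17, job_D:*/17, job_E:*/3, job_F:*/17}
Op 10: register job_B */17 -> active={job_A:*/19, job_B:*/17, job_C:*/17, job_D:*/17, job_E:*/3, job_F:*/17}
  job_A: interval 19, next fire after T=116 is 133
  job_B: interval 17, next fire after T=116 is 119
  job_C: interval 17, next fire after T=116 is 119
  job_D: interval 17, next fire after T=116 is 119
  job_E: interval 3, next fire after T=116 is 117
  job_F: interval 17, next fire after T=116 is 119
Earliest fire time = 117 (job job_E)

Answer: 117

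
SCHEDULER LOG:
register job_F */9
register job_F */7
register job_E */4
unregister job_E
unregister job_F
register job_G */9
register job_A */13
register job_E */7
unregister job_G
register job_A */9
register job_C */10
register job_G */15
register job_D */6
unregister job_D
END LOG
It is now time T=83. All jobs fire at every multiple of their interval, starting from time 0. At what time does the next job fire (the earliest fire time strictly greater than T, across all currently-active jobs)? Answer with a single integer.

Answer: 84

Derivation:
Op 1: register job_F */9 -> active={job_F:*/9}
Op 2: register job_F */7 -> active={job_F:*/7}
Op 3: register job_E */4 -> active={job_E:*/4, job_F:*/7}
Op 4: unregister job_E -> active={job_F:*/7}
Op 5: unregister job_F -> active={}
Op 6: register job_G */9 -> active={job_G:*/9}
Op 7: register job_A */13 -> active={job_A:*/13, job_G:*/9}
Op 8: register job_E */7 -> active={job_A:*/13, job_E:*/7, job_G:*/9}
Op 9: unregister job_G -> active={job_A:*/13, job_E:*/7}
Op 10: register job_A */9 -> active={job_A:*/9, job_E:*/7}
Op 11: register job_C */10 -> active={job_A:*/9, job_C:*/10, job_E:*/7}
Op 12: register job_G */15 -> active={job_A:*/9, job_C:*/10, job_E:*/7, job_G:*/15}
Op 13: register job_D */6 -> active={job_A:*/9, job_C:*/10, job_D:*/6, job_E:*/7, job_G:*/15}
Op 14: unregister job_D -> active={job_A:*/9, job_C:*/10, job_E:*/7, job_G:*/15}
  job_A: interval 9, next fire after T=83 is 90
  job_C: interval 10, next fire after T=83 is 90
  job_E: interval 7, next fire after T=83 is 84
  job_G: interval 15, next fire after T=83 is 90
Earliest fire time = 84 (job job_E)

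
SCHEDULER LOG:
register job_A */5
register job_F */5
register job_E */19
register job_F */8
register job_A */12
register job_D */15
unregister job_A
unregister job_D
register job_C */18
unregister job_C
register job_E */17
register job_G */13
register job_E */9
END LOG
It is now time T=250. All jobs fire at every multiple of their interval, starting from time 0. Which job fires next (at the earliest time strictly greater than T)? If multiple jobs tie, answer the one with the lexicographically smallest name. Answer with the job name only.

Op 1: register job_A */5 -> active={job_A:*/5}
Op 2: register job_F */5 -> active={job_A:*/5, job_F:*/5}
Op 3: register job_E */19 -> active={job_A:*/5, job_E:*/19, job_F:*/5}
Op 4: register job_F */8 -> active={job_A:*/5, job_E:*/19, job_F:*/8}
Op 5: register job_A */12 -> active={job_A:*/12, job_E:*/19, job_F:*/8}
Op 6: register job_D */15 -> active={job_A:*/12, job_D:*/15, job_E:*/19, job_F:*/8}
Op 7: unregister job_A -> active={job_D:*/15, job_E:*/19, job_F:*/8}
Op 8: unregister job_D -> active={job_E:*/19, job_F:*/8}
Op 9: register job_C */18 -> active={job_C:*/18, job_E:*/19, job_F:*/8}
Op 10: unregister job_C -> active={job_E:*/19, job_F:*/8}
Op 11: register job_E */17 -> active={job_E:*/17, job_F:*/8}
Op 12: register job_G */13 -> active={job_E:*/17, job_F:*/8, job_G:*/13}
Op 13: register job_E */9 -> active={job_E:*/9, job_F:*/8, job_G:*/13}
  job_E: interval 9, next fire after T=250 is 252
  job_F: interval 8, next fire after T=250 is 256
  job_G: interval 13, next fire after T=250 is 260
Earliest = 252, winner (lex tiebreak) = job_E

Answer: job_E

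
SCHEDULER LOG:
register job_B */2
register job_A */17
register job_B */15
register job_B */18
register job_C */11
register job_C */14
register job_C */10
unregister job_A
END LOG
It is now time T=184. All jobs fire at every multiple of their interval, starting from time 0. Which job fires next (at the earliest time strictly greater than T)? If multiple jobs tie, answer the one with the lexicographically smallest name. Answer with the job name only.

Answer: job_C

Derivation:
Op 1: register job_B */2 -> active={job_B:*/2}
Op 2: register job_A */17 -> active={job_A:*/17, job_B:*/2}
Op 3: register job_B */15 -> active={job_A:*/17, job_B:*/15}
Op 4: register job_B */18 -> active={job_A:*/17, job_B:*/18}
Op 5: register job_C */11 -> active={job_A:*/17, job_B:*/18, job_C:*/11}
Op 6: register job_C */14 -> active={job_A:*/17, job_B:*/18, job_C:*/14}
Op 7: register job_C */10 -> active={job_A:*/17, job_B:*/18, job_C:*/10}
Op 8: unregister job_A -> active={job_B:*/18, job_C:*/10}
  job_B: interval 18, next fire after T=184 is 198
  job_C: interval 10, next fire after T=184 is 190
Earliest = 190, winner (lex tiebreak) = job_C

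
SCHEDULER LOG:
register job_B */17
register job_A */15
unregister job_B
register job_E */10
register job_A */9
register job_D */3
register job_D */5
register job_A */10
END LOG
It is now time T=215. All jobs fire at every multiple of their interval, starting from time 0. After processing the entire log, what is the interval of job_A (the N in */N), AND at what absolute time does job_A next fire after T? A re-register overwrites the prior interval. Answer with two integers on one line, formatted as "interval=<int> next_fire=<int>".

Answer: interval=10 next_fire=220

Derivation:
Op 1: register job_B */17 -> active={job_B:*/17}
Op 2: register job_A */15 -> active={job_A:*/15, job_B:*/17}
Op 3: unregister job_B -> active={job_A:*/15}
Op 4: register job_E */10 -> active={job_A:*/15, job_E:*/10}
Op 5: register job_A */9 -> active={job_A:*/9, job_E:*/10}
Op 6: register job_D */3 -> active={job_A:*/9, job_D:*/3, job_E:*/10}
Op 7: register job_D */5 -> active={job_A:*/9, job_D:*/5, job_E:*/10}
Op 8: register job_A */10 -> active={job_A:*/10, job_D:*/5, job_E:*/10}
Final interval of job_A = 10
Next fire of job_A after T=215: (215//10+1)*10 = 220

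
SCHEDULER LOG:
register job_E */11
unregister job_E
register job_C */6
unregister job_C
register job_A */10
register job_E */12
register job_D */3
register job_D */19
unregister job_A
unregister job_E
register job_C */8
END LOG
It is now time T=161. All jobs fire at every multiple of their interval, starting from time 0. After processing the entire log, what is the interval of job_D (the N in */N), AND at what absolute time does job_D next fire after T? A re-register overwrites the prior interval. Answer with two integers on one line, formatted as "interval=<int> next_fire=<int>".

Op 1: register job_E */11 -> active={job_E:*/11}
Op 2: unregister job_E -> active={}
Op 3: register job_C */6 -> active={job_C:*/6}
Op 4: unregister job_C -> active={}
Op 5: register job_A */10 -> active={job_A:*/10}
Op 6: register job_E */12 -> active={job_A:*/10, job_E:*/12}
Op 7: register job_D */3 -> active={job_A:*/10, job_D:*/3, job_E:*/12}
Op 8: register job_D */19 -> active={job_A:*/10, job_D:*/19, job_E:*/12}
Op 9: unregister job_A -> active={job_D:*/19, job_E:*/12}
Op 10: unregister job_E -> active={job_D:*/19}
Op 11: register job_C */8 -> active={job_C:*/8, job_D:*/19}
Final interval of job_D = 19
Next fire of job_D after T=161: (161//19+1)*19 = 171

Answer: interval=19 next_fire=171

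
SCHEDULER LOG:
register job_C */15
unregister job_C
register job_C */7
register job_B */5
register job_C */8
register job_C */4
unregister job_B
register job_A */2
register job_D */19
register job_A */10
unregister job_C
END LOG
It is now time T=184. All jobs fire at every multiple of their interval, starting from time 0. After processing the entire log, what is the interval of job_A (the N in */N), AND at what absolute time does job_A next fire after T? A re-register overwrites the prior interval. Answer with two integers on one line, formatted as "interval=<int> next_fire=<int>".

Op 1: register job_C */15 -> active={job_C:*/15}
Op 2: unregister job_C -> active={}
Op 3: register job_C */7 -> active={job_C:*/7}
Op 4: register job_B */5 -> active={job_B:*/5, job_C:*/7}
Op 5: register job_C */8 -> active={job_B:*/5, job_C:*/8}
Op 6: register job_C */4 -> active={job_B:*/5, job_C:*/4}
Op 7: unregister job_B -> active={job_C:*/4}
Op 8: register job_A */2 -> active={job_A:*/2, job_C:*/4}
Op 9: register job_D */19 -> active={job_A:*/2, job_C:*/4, job_D:*/19}
Op 10: register job_A */10 -> active={job_A:*/10, job_C:*/4, job_D:*/19}
Op 11: unregister job_C -> active={job_A:*/10, job_D:*/19}
Final interval of job_A = 10
Next fire of job_A after T=184: (184//10+1)*10 = 190

Answer: interval=10 next_fire=190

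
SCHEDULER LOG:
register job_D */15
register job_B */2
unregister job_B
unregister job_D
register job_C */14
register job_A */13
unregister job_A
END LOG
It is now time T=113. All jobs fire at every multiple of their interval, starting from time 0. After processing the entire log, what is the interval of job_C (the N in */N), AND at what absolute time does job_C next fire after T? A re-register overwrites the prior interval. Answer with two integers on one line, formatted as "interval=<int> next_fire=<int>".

Answer: interval=14 next_fire=126

Derivation:
Op 1: register job_D */15 -> active={job_D:*/15}
Op 2: register job_B */2 -> active={job_B:*/2, job_D:*/15}
Op 3: unregister job_B -> active={job_D:*/15}
Op 4: unregister job_D -> active={}
Op 5: register job_C */14 -> active={job_C:*/14}
Op 6: register job_A */13 -> active={job_A:*/13, job_C:*/14}
Op 7: unregister job_A -> active={job_C:*/14}
Final interval of job_C = 14
Next fire of job_C after T=113: (113//14+1)*14 = 126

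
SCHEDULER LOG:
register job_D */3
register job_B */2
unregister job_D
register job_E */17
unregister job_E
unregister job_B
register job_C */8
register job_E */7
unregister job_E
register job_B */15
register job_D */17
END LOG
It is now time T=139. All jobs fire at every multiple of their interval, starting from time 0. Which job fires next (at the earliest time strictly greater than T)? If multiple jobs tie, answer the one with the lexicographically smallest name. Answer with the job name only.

Answer: job_C

Derivation:
Op 1: register job_D */3 -> active={job_D:*/3}
Op 2: register job_B */2 -> active={job_B:*/2, job_D:*/3}
Op 3: unregister job_D -> active={job_B:*/2}
Op 4: register job_E */17 -> active={job_B:*/2, job_E:*/17}
Op 5: unregister job_E -> active={job_B:*/2}
Op 6: unregister job_B -> active={}
Op 7: register job_C */8 -> active={job_C:*/8}
Op 8: register job_E */7 -> active={job_C:*/8, job_E:*/7}
Op 9: unregister job_E -> active={job_C:*/8}
Op 10: register job_B */15 -> active={job_B:*/15, job_C:*/8}
Op 11: register job_D */17 -> active={job_B:*/15, job_C:*/8, job_D:*/17}
  job_B: interval 15, next fire after T=139 is 150
  job_C: interval 8, next fire after T=139 is 144
  job_D: interval 17, next fire after T=139 is 153
Earliest = 144, winner (lex tiebreak) = job_C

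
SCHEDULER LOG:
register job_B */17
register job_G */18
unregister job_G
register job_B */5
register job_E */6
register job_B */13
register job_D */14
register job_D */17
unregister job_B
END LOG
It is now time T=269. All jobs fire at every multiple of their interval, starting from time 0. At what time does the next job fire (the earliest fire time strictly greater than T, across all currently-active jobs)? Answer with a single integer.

Answer: 270

Derivation:
Op 1: register job_B */17 -> active={job_B:*/17}
Op 2: register job_G */18 -> active={job_B:*/17, job_G:*/18}
Op 3: unregister job_G -> active={job_B:*/17}
Op 4: register job_B */5 -> active={job_B:*/5}
Op 5: register job_E */6 -> active={job_B:*/5, job_E:*/6}
Op 6: register job_B */13 -> active={job_B:*/13, job_E:*/6}
Op 7: register job_D */14 -> active={job_B:*/13, job_D:*/14, job_E:*/6}
Op 8: register job_D */17 -> active={job_B:*/13, job_D:*/17, job_E:*/6}
Op 9: unregister job_B -> active={job_D:*/17, job_E:*/6}
  job_D: interval 17, next fire after T=269 is 272
  job_E: interval 6, next fire after T=269 is 270
Earliest fire time = 270 (job job_E)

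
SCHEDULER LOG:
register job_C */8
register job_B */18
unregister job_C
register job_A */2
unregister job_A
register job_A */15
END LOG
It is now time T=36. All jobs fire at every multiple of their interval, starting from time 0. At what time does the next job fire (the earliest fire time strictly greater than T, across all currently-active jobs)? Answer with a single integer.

Op 1: register job_C */8 -> active={job_C:*/8}
Op 2: register job_B */18 -> active={job_B:*/18, job_C:*/8}
Op 3: unregister job_C -> active={job_B:*/18}
Op 4: register job_A */2 -> active={job_A:*/2, job_B:*/18}
Op 5: unregister job_A -> active={job_B:*/18}
Op 6: register job_A */15 -> active={job_A:*/15, job_B:*/18}
  job_A: interval 15, next fire after T=36 is 45
  job_B: interval 18, next fire after T=36 is 54
Earliest fire time = 45 (job job_A)

Answer: 45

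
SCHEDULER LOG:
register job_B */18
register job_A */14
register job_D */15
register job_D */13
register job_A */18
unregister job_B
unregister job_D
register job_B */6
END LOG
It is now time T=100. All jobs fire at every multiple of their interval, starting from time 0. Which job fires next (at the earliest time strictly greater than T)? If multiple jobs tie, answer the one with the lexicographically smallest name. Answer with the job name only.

Op 1: register job_B */18 -> active={job_B:*/18}
Op 2: register job_A */14 -> active={job_A:*/14, job_B:*/18}
Op 3: register job_D */15 -> active={job_A:*/14, job_B:*/18, job_D:*/15}
Op 4: register job_D */13 -> active={job_A:*/14, job_B:*/18, job_D:*/13}
Op 5: register job_A */18 -> active={job_A:*/18, job_B:*/18, job_D:*/13}
Op 6: unregister job_B -> active={job_A:*/18, job_D:*/13}
Op 7: unregister job_D -> active={job_A:*/18}
Op 8: register job_B */6 -> active={job_A:*/18, job_B:*/6}
  job_A: interval 18, next fire after T=100 is 108
  job_B: interval 6, next fire after T=100 is 102
Earliest = 102, winner (lex tiebreak) = job_B

Answer: job_B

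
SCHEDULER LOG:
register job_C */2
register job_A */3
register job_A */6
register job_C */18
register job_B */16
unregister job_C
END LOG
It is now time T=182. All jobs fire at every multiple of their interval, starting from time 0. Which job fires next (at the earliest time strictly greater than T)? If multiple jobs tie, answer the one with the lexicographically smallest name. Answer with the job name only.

Op 1: register job_C */2 -> active={job_C:*/2}
Op 2: register job_A */3 -> active={job_A:*/3, job_C:*/2}
Op 3: register job_A */6 -> active={job_A:*/6, job_C:*/2}
Op 4: register job_C */18 -> active={job_A:*/6, job_C:*/18}
Op 5: register job_B */16 -> active={job_A:*/6, job_B:*/16, job_C:*/18}
Op 6: unregister job_C -> active={job_A:*/6, job_B:*/16}
  job_A: interval 6, next fire after T=182 is 186
  job_B: interval 16, next fire after T=182 is 192
Earliest = 186, winner (lex tiebreak) = job_A

Answer: job_A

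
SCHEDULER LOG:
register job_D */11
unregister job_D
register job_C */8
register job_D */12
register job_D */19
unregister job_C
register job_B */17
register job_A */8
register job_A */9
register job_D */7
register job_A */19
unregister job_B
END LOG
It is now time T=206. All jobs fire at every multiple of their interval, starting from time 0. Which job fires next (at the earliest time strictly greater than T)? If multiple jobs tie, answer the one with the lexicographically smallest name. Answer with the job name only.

Op 1: register job_D */11 -> active={job_D:*/11}
Op 2: unregister job_D -> active={}
Op 3: register job_C */8 -> active={job_C:*/8}
Op 4: register job_D */12 -> active={job_C:*/8, job_D:*/12}
Op 5: register job_D */19 -> active={job_C:*/8, job_D:*/19}
Op 6: unregister job_C -> active={job_D:*/19}
Op 7: register job_B */17 -> active={job_B:*/17, job_D:*/19}
Op 8: register job_A */8 -> active={job_A:*/8, job_B:*/17, job_D:*/19}
Op 9: register job_A */9 -> active={job_A:*/9, job_B:*/17, job_D:*/19}
Op 10: register job_D */7 -> active={job_A:*/9, job_B:*/17, job_D:*/7}
Op 11: register job_A */19 -> active={job_A:*/19, job_B:*/17, job_D:*/7}
Op 12: unregister job_B -> active={job_A:*/19, job_D:*/7}
  job_A: interval 19, next fire after T=206 is 209
  job_D: interval 7, next fire after T=206 is 210
Earliest = 209, winner (lex tiebreak) = job_A

Answer: job_A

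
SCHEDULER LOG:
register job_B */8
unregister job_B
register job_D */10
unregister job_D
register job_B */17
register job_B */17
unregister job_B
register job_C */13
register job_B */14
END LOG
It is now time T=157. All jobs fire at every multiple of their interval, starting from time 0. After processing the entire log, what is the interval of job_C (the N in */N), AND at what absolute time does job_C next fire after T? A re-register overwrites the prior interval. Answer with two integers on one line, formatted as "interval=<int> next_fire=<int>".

Op 1: register job_B */8 -> active={job_B:*/8}
Op 2: unregister job_B -> active={}
Op 3: register job_D */10 -> active={job_D:*/10}
Op 4: unregister job_D -> active={}
Op 5: register job_B */17 -> active={job_B:*/17}
Op 6: register job_B */17 -> active={job_B:*/17}
Op 7: unregister job_B -> active={}
Op 8: register job_C */13 -> active={job_C:*/13}
Op 9: register job_B */14 -> active={job_B:*/14, job_C:*/13}
Final interval of job_C = 13
Next fire of job_C after T=157: (157//13+1)*13 = 169

Answer: interval=13 next_fire=169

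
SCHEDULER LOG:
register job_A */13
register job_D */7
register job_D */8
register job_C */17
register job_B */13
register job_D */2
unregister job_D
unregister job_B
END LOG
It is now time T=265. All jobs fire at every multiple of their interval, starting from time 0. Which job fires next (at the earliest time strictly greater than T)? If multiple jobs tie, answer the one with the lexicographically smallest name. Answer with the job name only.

Answer: job_C

Derivation:
Op 1: register job_A */13 -> active={job_A:*/13}
Op 2: register job_D */7 -> active={job_A:*/13, job_D:*/7}
Op 3: register job_D */8 -> active={job_A:*/13, job_D:*/8}
Op 4: register job_C */17 -> active={job_A:*/13, job_C:*/17, job_D:*/8}
Op 5: register job_B */13 -> active={job_A:*/13, job_B:*/13, job_C:*/17, job_D:*/8}
Op 6: register job_D */2 -> active={job_A:*/13, job_B:*/13, job_C:*/17, job_D:*/2}
Op 7: unregister job_D -> active={job_A:*/13, job_B:*/13, job_C:*/17}
Op 8: unregister job_B -> active={job_A:*/13, job_C:*/17}
  job_A: interval 13, next fire after T=265 is 273
  job_C: interval 17, next fire after T=265 is 272
Earliest = 272, winner (lex tiebreak) = job_C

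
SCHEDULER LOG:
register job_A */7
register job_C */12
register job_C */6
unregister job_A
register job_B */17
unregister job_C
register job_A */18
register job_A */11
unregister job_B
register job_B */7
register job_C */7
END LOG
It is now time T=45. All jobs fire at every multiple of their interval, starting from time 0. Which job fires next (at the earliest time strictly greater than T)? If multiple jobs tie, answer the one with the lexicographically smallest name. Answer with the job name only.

Op 1: register job_A */7 -> active={job_A:*/7}
Op 2: register job_C */12 -> active={job_A:*/7, job_C:*/12}
Op 3: register job_C */6 -> active={job_A:*/7, job_C:*/6}
Op 4: unregister job_A -> active={job_C:*/6}
Op 5: register job_B */17 -> active={job_B:*/17, job_C:*/6}
Op 6: unregister job_C -> active={job_B:*/17}
Op 7: register job_A */18 -> active={job_A:*/18, job_B:*/17}
Op 8: register job_A */11 -> active={job_A:*/11, job_B:*/17}
Op 9: unregister job_B -> active={job_A:*/11}
Op 10: register job_B */7 -> active={job_A:*/11, job_B:*/7}
Op 11: register job_C */7 -> active={job_A:*/11, job_B:*/7, job_C:*/7}
  job_A: interval 11, next fire after T=45 is 55
  job_B: interval 7, next fire after T=45 is 49
  job_C: interval 7, next fire after T=45 is 49
Earliest = 49, winner (lex tiebreak) = job_B

Answer: job_B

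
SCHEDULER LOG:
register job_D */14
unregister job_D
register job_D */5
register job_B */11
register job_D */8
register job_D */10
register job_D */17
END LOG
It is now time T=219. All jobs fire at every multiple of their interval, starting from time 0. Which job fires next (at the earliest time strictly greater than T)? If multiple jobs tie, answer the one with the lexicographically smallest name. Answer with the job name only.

Answer: job_B

Derivation:
Op 1: register job_D */14 -> active={job_D:*/14}
Op 2: unregister job_D -> active={}
Op 3: register job_D */5 -> active={job_D:*/5}
Op 4: register job_B */11 -> active={job_B:*/11, job_D:*/5}
Op 5: register job_D */8 -> active={job_B:*/11, job_D:*/8}
Op 6: register job_D */10 -> active={job_B:*/11, job_D:*/10}
Op 7: register job_D */17 -> active={job_B:*/11, job_D:*/17}
  job_B: interval 11, next fire after T=219 is 220
  job_D: interval 17, next fire after T=219 is 221
Earliest = 220, winner (lex tiebreak) = job_B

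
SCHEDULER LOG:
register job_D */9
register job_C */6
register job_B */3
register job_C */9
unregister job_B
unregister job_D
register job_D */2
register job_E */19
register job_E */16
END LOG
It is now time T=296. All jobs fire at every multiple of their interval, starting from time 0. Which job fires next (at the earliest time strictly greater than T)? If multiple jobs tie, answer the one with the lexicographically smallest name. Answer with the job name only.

Op 1: register job_D */9 -> active={job_D:*/9}
Op 2: register job_C */6 -> active={job_C:*/6, job_D:*/9}
Op 3: register job_B */3 -> active={job_B:*/3, job_C:*/6, job_D:*/9}
Op 4: register job_C */9 -> active={job_B:*/3, job_C:*/9, job_D:*/9}
Op 5: unregister job_B -> active={job_C:*/9, job_D:*/9}
Op 6: unregister job_D -> active={job_C:*/9}
Op 7: register job_D */2 -> active={job_C:*/9, job_D:*/2}
Op 8: register job_E */19 -> active={job_C:*/9, job_D:*/2, job_E:*/19}
Op 9: register job_E */16 -> active={job_C:*/9, job_D:*/2, job_E:*/16}
  job_C: interval 9, next fire after T=296 is 297
  job_D: interval 2, next fire after T=296 is 298
  job_E: interval 16, next fire after T=296 is 304
Earliest = 297, winner (lex tiebreak) = job_C

Answer: job_C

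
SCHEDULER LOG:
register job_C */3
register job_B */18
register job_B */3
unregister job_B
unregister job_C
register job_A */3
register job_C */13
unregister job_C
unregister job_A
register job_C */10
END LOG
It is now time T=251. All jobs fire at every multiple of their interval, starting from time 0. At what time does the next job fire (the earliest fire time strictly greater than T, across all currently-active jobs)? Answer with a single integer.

Op 1: register job_C */3 -> active={job_C:*/3}
Op 2: register job_B */18 -> active={job_B:*/18, job_C:*/3}
Op 3: register job_B */3 -> active={job_B:*/3, job_C:*/3}
Op 4: unregister job_B -> active={job_C:*/3}
Op 5: unregister job_C -> active={}
Op 6: register job_A */3 -> active={job_A:*/3}
Op 7: register job_C */13 -> active={job_A:*/3, job_C:*/13}
Op 8: unregister job_C -> active={job_A:*/3}
Op 9: unregister job_A -> active={}
Op 10: register job_C */10 -> active={job_C:*/10}
  job_C: interval 10, next fire after T=251 is 260
Earliest fire time = 260 (job job_C)

Answer: 260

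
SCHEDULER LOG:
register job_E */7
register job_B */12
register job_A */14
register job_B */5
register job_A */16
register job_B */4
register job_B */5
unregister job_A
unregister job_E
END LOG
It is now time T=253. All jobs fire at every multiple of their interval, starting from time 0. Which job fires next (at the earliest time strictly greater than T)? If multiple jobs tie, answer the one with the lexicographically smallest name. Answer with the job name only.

Op 1: register job_E */7 -> active={job_E:*/7}
Op 2: register job_B */12 -> active={job_B:*/12, job_E:*/7}
Op 3: register job_A */14 -> active={job_A:*/14, job_B:*/12, job_E:*/7}
Op 4: register job_B */5 -> active={job_A:*/14, job_B:*/5, job_E:*/7}
Op 5: register job_A */16 -> active={job_A:*/16, job_B:*/5, job_E:*/7}
Op 6: register job_B */4 -> active={job_A:*/16, job_B:*/4, job_E:*/7}
Op 7: register job_B */5 -> active={job_A:*/16, job_B:*/5, job_E:*/7}
Op 8: unregister job_A -> active={job_B:*/5, job_E:*/7}
Op 9: unregister job_E -> active={job_B:*/5}
  job_B: interval 5, next fire after T=253 is 255
Earliest = 255, winner (lex tiebreak) = job_B

Answer: job_B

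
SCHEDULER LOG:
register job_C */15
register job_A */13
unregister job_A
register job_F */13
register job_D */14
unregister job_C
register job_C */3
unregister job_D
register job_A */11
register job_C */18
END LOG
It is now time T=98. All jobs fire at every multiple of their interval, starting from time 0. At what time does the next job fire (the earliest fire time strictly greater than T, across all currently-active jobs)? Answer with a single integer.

Op 1: register job_C */15 -> active={job_C:*/15}
Op 2: register job_A */13 -> active={job_A:*/13, job_C:*/15}
Op 3: unregister job_A -> active={job_C:*/15}
Op 4: register job_F */13 -> active={job_C:*/15, job_F:*/13}
Op 5: register job_D */14 -> active={job_C:*/15, job_D:*/14, job_F:*/13}
Op 6: unregister job_C -> active={job_D:*/14, job_F:*/13}
Op 7: register job_C */3 -> active={job_C:*/3, job_D:*/14, job_F:*/13}
Op 8: unregister job_D -> active={job_C:*/3, job_F:*/13}
Op 9: register job_A */11 -> active={job_A:*/11, job_C:*/3, job_F:*/13}
Op 10: register job_C */18 -> active={job_A:*/11, job_C:*/18, job_F:*/13}
  job_A: interval 11, next fire after T=98 is 99
  job_C: interval 18, next fire after T=98 is 108
  job_F: interval 13, next fire after T=98 is 104
Earliest fire time = 99 (job job_A)

Answer: 99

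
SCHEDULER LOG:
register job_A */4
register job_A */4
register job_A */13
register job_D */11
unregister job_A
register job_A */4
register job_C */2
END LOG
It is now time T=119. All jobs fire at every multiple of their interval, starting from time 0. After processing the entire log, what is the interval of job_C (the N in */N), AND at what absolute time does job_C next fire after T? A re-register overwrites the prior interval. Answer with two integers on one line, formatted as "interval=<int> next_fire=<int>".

Op 1: register job_A */4 -> active={job_A:*/4}
Op 2: register job_A */4 -> active={job_A:*/4}
Op 3: register job_A */13 -> active={job_A:*/13}
Op 4: register job_D */11 -> active={job_A:*/13, job_D:*/11}
Op 5: unregister job_A -> active={job_D:*/11}
Op 6: register job_A */4 -> active={job_A:*/4, job_D:*/11}
Op 7: register job_C */2 -> active={job_A:*/4, job_C:*/2, job_D:*/11}
Final interval of job_C = 2
Next fire of job_C after T=119: (119//2+1)*2 = 120

Answer: interval=2 next_fire=120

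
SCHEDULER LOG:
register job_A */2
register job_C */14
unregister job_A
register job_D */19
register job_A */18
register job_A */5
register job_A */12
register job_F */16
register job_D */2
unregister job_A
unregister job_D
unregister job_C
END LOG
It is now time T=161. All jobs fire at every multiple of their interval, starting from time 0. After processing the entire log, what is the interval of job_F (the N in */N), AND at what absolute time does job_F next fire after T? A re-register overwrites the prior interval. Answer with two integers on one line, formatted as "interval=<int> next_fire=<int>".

Op 1: register job_A */2 -> active={job_A:*/2}
Op 2: register job_C */14 -> active={job_A:*/2, job_C:*/14}
Op 3: unregister job_A -> active={job_C:*/14}
Op 4: register job_D */19 -> active={job_C:*/14, job_D:*/19}
Op 5: register job_A */18 -> active={job_A:*/18, job_C:*/14, job_D:*/19}
Op 6: register job_A */5 -> active={job_A:*/5, job_C:*/14, job_D:*/19}
Op 7: register job_A */12 -> active={job_A:*/12, job_C:*/14, job_D:*/19}
Op 8: register job_F */16 -> active={job_A:*/12, job_C:*/14, job_D:*/19, job_F:*/16}
Op 9: register job_D */2 -> active={job_A:*/12, job_C:*/14, job_D:*/2, job_F:*/16}
Op 10: unregister job_A -> active={job_C:*/14, job_D:*/2, job_F:*/16}
Op 11: unregister job_D -> active={job_C:*/14, job_F:*/16}
Op 12: unregister job_C -> active={job_F:*/16}
Final interval of job_F = 16
Next fire of job_F after T=161: (161//16+1)*16 = 176

Answer: interval=16 next_fire=176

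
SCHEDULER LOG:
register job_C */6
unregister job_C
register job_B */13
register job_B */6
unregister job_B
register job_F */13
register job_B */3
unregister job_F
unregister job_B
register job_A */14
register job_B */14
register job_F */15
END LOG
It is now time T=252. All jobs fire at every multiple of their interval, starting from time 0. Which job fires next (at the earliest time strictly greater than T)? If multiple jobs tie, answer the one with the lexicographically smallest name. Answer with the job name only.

Op 1: register job_C */6 -> active={job_C:*/6}
Op 2: unregister job_C -> active={}
Op 3: register job_B */13 -> active={job_B:*/13}
Op 4: register job_B */6 -> active={job_B:*/6}
Op 5: unregister job_B -> active={}
Op 6: register job_F */13 -> active={job_F:*/13}
Op 7: register job_B */3 -> active={job_B:*/3, job_F:*/13}
Op 8: unregister job_F -> active={job_B:*/3}
Op 9: unregister job_B -> active={}
Op 10: register job_A */14 -> active={job_A:*/14}
Op 11: register job_B */14 -> active={job_A:*/14, job_B:*/14}
Op 12: register job_F */15 -> active={job_A:*/14, job_B:*/14, job_F:*/15}
  job_A: interval 14, next fire after T=252 is 266
  job_B: interval 14, next fire after T=252 is 266
  job_F: interval 15, next fire after T=252 is 255
Earliest = 255, winner (lex tiebreak) = job_F

Answer: job_F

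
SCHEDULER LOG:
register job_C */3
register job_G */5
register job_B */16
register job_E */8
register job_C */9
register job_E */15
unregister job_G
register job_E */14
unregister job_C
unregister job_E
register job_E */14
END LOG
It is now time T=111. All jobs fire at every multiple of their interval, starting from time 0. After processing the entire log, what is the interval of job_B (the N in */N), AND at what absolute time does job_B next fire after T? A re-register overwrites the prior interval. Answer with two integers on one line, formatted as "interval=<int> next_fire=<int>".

Answer: interval=16 next_fire=112

Derivation:
Op 1: register job_C */3 -> active={job_C:*/3}
Op 2: register job_G */5 -> active={job_C:*/3, job_G:*/5}
Op 3: register job_B */16 -> active={job_B:*/16, job_C:*/3, job_G:*/5}
Op 4: register job_E */8 -> active={job_B:*/16, job_C:*/3, job_E:*/8, job_G:*/5}
Op 5: register job_C */9 -> active={job_B:*/16, job_C:*/9, job_E:*/8, job_G:*/5}
Op 6: register job_E */15 -> active={job_B:*/16, job_C:*/9, job_E:*/15, job_G:*/5}
Op 7: unregister job_G -> active={job_B:*/16, job_C:*/9, job_E:*/15}
Op 8: register job_E */14 -> active={job_B:*/16, job_C:*/9, job_E:*/14}
Op 9: unregister job_C -> active={job_B:*/16, job_E:*/14}
Op 10: unregister job_E -> active={job_B:*/16}
Op 11: register job_E */14 -> active={job_B:*/16, job_E:*/14}
Final interval of job_B = 16
Next fire of job_B after T=111: (111//16+1)*16 = 112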